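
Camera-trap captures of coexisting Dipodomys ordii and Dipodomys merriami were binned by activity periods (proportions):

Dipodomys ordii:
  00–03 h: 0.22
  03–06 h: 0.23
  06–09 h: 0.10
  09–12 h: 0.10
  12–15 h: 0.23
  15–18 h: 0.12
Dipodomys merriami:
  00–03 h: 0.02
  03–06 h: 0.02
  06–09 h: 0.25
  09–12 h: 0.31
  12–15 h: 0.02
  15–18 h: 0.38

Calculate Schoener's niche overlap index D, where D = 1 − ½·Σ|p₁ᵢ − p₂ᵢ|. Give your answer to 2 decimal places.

0.38

Σ|p₁ᵢ − p₂ᵢ| = 0.20 + 0.21 + 0.15 + 0.21 + 0.21 + 0.26 = 1.24
D = 1 − ½ × 1.24 = 1 − 0.620 = 0.3800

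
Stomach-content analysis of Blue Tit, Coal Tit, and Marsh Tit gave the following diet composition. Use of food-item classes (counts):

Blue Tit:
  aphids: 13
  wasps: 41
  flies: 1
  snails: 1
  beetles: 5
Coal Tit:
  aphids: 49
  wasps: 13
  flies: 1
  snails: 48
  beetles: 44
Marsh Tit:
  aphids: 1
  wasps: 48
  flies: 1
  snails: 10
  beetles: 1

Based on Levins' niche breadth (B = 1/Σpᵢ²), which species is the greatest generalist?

Coal Tit

Proportions for Blue Tit (n=61): 13/61=0.2131, 41/61=0.6721, 1/61=0.0164, 1/61=0.0164, 5/61=0.0820
Proportions for Coal Tit (n=155): 49/155=0.3161, 13/155=0.0839, 1/155=0.0065, 48/155=0.3097, 44/155=0.2839
Proportions for Marsh Tit (n=61): 1/61=0.0164, 48/61=0.7869, 1/61=0.0164, 10/61=0.1639, 1/61=0.0164
Σp_Blueᵢ² = 0.2131² + 0.6721² + 0.0164² + 0.0164² + 0.0820² = 0.045412 + 0.451718 + 0.000269 + 0.000269 + 0.006724 = 0.504392
B_Blue = 1 / 0.504392 = 1.9826
Σp_Coalᵢ² = 0.3161² + 0.0839² + 0.0065² + 0.3097² + 0.2839² = 0.099919 + 0.007039 + 0.000042 + 0.095914 + 0.080599 = 0.283513
B_Coal = 1 / 0.283513 = 3.5272
Σp_Marsᵢ² = 0.0164² + 0.7869² + 0.0164² + 0.1639² + 0.0164² = 0.000269 + 0.619212 + 0.000269 + 0.026863 + 0.000269 = 0.646882
B_Mars = 1 / 0.646882 = 1.5459
Highest B → broadest niche (most generalist): Coal Tit (B = 3.53).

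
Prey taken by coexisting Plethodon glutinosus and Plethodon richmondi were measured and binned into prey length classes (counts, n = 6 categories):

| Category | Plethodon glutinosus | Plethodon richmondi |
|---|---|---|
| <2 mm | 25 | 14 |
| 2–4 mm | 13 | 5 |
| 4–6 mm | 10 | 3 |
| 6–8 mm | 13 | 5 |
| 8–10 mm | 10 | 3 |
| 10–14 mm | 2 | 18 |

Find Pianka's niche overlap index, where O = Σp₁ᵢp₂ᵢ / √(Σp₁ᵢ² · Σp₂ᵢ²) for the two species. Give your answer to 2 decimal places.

Proportions for Plethodon glutinosus (n=73): 25/73=0.3425, 13/73=0.1781, 10/73=0.1370, 13/73=0.1781, 10/73=0.1370, 2/73=0.0274
Proportions for Plethodon richmondi (n=48): 14/48=0.2917, 5/48=0.1042, 3/48=0.0625, 5/48=0.1042, 3/48=0.0625, 18/48=0.3750
Σ p₁ᵢp₂ᵢ = 0.099907 + 0.018558 + 0.008563 + 0.018558 + 0.008563 + 0.010275 = 0.164424
Σp_1ᵢ² = 0.3425² + 0.1781² + 0.1370² + 0.1781² + 0.1370² + 0.0274² = 0.117306 + 0.031720 + 0.018769 + 0.031720 + 0.018769 + 0.000751 = 0.219035
Σp_2ᵢ² = 0.2917² + 0.1042² + 0.0625² + 0.1042² + 0.0625² + 0.3750² = 0.085089 + 0.010858 + 0.003906 + 0.010858 + 0.003906 + 0.140625 = 0.255242
O = 0.164424 / √(0.219035 × 0.255242) = 0.164424 / 0.2364465 = 0.6954

0.70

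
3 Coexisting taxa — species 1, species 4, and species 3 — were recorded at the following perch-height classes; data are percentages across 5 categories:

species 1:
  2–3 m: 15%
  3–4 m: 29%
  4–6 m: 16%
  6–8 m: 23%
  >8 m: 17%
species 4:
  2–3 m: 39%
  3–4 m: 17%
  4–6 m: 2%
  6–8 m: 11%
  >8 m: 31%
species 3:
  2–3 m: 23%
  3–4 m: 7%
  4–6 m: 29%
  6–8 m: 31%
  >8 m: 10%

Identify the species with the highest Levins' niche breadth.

Convert percentages to proportions (divide by 100).
Σp_1ᵢ² = 0.15² + 0.29² + 0.16² + 0.23² + 0.17² = 0.0225 + 0.0841 + 0.0256 + 0.0529 + 0.0289 = 0.2140
B_1 = 1 / 0.2140 = 4.6729
Σp_4ᵢ² = 0.39² + 0.17² + 0.02² + 0.11² + 0.31² = 0.1521 + 0.0289 + 0.0004 + 0.0121 + 0.0961 = 0.2896
B_4 = 1 / 0.2896 = 3.4530
Σp_3ᵢ² = 0.23² + 0.07² + 0.29² + 0.31² + 0.10² = 0.0529 + 0.0049 + 0.0841 + 0.0961 + 0.0100 = 0.2480
B_3 = 1 / 0.2480 = 4.0323
Highest B → broadest niche (most generalist): species 1 (B = 4.67).

species 1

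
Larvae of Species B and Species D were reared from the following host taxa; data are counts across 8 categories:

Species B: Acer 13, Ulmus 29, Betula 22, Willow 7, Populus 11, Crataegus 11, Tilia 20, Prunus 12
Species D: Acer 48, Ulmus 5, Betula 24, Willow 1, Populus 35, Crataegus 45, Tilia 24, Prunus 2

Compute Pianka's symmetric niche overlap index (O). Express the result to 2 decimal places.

Proportions for Species B (n=125): 13/125=0.1040, 29/125=0.2320, 22/125=0.1760, 7/125=0.0560, 11/125=0.0880, 11/125=0.0880, 20/125=0.1600, 12/125=0.0960
Proportions for Species D (n=184): 48/184=0.2609, 5/184=0.0272, 24/184=0.1304, 1/184=0.0054, 35/184=0.1902, 45/184=0.2446, 24/184=0.1304, 2/184=0.0109
Σ p₁ᵢp₂ᵢ = 0.027134 + 0.006310 + 0.022950 + 0.000302 + 0.016738 + 0.021525 + 0.020864 + 0.001046 = 0.116869
Σp_1ᵢ² = 0.1040² + 0.2320² + 0.1760² + 0.0560² + 0.0880² + 0.0880² + 0.1600² + 0.0960² = 0.010816 + 0.053824 + 0.030976 + 0.003136 + 0.007744 + 0.007744 + 0.025600 + 0.009216 = 0.149056
Σp_2ᵢ² = 0.2609² + 0.0272² + 0.1304² + 0.0054² + 0.1902² + 0.2446² + 0.1304² + 0.0109² = 0.068069 + 0.000740 + 0.017004 + 0.000029 + 0.036176 + 0.059829 + 0.017004 + 0.000119 = 0.198970
O = 0.116869 / √(0.149056 × 0.198970) = 0.116869 / 0.1722140 = 0.6786

0.68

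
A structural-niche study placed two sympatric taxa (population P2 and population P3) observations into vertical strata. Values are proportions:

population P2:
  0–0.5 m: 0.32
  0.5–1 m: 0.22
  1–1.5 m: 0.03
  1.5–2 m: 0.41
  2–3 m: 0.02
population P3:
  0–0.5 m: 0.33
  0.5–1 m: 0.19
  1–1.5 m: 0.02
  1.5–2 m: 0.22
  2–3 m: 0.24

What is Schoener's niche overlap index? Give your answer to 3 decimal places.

Σ|p₁ᵢ − p₂ᵢ| = 0.01 + 0.03 + 0.01 + 0.19 + 0.22 = 0.46
D = 1 − ½ × 0.46 = 1 − 0.230 = 0.77000

0.770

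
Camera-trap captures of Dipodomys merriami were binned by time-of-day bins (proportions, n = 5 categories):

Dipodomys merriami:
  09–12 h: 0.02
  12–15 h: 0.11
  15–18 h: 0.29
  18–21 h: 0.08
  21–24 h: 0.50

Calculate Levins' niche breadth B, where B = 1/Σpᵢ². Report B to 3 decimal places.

2.833

Σpᵢ² = 0.02² + 0.11² + 0.29² + 0.08² + 0.50² = 0.0004 + 0.0121 + 0.0841 + 0.0064 + 0.2500 = 0.3530
B = 1 / 0.3530 = 2.83286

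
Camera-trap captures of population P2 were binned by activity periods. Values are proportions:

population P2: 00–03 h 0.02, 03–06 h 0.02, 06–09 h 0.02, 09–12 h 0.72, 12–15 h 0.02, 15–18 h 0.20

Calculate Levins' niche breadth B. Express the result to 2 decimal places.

1.79

Σpᵢ² = 0.02² + 0.02² + 0.02² + 0.72² + 0.02² + 0.20² = 0.0004 + 0.0004 + 0.0004 + 0.5184 + 0.0004 + 0.0400 = 0.5600
B = 1 / 0.5600 = 1.7857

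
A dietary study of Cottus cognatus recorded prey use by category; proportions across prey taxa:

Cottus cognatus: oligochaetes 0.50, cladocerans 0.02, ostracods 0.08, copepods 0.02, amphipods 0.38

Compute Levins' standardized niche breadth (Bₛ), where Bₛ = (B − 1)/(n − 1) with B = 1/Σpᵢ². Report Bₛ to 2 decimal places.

Σpᵢ² = 0.50² + 0.02² + 0.08² + 0.02² + 0.38² = 0.2500 + 0.0004 + 0.0064 + 0.0004 + 0.1444 = 0.4016
B = 1 / 0.4016 = 2.4900
Bₛ = (B − 1)/(n − 1) = (2.4900 − 1)/(5 − 1) = 1.4900/4 = 0.3725

0.37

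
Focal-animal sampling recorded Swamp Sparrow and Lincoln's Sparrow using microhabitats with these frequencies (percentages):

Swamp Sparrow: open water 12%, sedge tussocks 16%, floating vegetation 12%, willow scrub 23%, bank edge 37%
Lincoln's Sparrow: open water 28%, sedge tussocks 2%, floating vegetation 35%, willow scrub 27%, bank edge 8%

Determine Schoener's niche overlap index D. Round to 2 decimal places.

Convert percentages to proportions (divide by 100).
Σ|p₁ᵢ − p₂ᵢ| = 0.16 + 0.14 + 0.23 + 0.04 + 0.29 = 0.86
D = 1 − ½ × 0.86 = 1 − 0.430 = 0.5700

0.57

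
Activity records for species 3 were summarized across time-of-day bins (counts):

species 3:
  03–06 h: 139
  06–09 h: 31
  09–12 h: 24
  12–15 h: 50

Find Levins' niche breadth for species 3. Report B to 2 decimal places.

2.55

Proportions for species 3 (n=244): 139/244=0.5697, 31/244=0.1270, 24/244=0.0984, 50/244=0.2049
Σpᵢ² = 0.5697² + 0.1270² + 0.0984² + 0.2049² = 0.324558 + 0.016129 + 0.009683 + 0.041984 = 0.392354
B = 1 / 0.392354 = 2.5487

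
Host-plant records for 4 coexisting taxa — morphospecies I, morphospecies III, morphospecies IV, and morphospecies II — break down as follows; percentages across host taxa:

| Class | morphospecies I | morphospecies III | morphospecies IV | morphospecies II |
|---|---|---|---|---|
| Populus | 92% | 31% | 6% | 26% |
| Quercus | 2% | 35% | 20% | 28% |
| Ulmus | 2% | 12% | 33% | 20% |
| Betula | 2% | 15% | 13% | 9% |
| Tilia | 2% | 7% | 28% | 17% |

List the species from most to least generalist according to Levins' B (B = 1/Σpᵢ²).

morphospecies II > morphospecies IV > morphospecies III > morphospecies I

Convert percentages to proportions (divide by 100).
Σp_Iᵢ² = 0.92² + 0.02² + 0.02² + 0.02² + 0.02² = 0.8464 + 0.0004 + 0.0004 + 0.0004 + 0.0004 = 0.8480
B_I = 1 / 0.8480 = 1.1792
Σp_IIIᵢ² = 0.31² + 0.35² + 0.12² + 0.15² + 0.07² = 0.0961 + 0.1225 + 0.0144 + 0.0225 + 0.0049 = 0.2604
B_III = 1 / 0.2604 = 3.8402
Σp_IVᵢ² = 0.06² + 0.20² + 0.33² + 0.13² + 0.28² = 0.0036 + 0.0400 + 0.1089 + 0.0169 + 0.0784 = 0.2478
B_IV = 1 / 0.2478 = 4.0355
Σp_IIᵢ² = 0.26² + 0.28² + 0.20² + 0.09² + 0.17² = 0.0676 + 0.0784 + 0.0400 + 0.0081 + 0.0289 = 0.2230
B_II = 1 / 0.2230 = 4.4843
Ranking by B (broadest → narrowest): morphospecies II (4.48) > morphospecies IV (4.04) > morphospecies III (3.84) > morphospecies I (1.18)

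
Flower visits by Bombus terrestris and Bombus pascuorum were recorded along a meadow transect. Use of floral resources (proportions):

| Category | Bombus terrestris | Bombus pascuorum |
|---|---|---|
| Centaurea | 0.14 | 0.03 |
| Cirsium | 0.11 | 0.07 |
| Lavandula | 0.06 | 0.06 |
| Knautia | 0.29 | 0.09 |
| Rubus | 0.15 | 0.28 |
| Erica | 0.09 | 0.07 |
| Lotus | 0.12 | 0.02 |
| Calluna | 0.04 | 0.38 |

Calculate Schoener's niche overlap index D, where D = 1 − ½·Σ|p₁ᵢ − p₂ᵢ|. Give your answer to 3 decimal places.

Σ|p₁ᵢ − p₂ᵢ| = 0.11 + 0.04 + 0.00 + 0.20 + 0.13 + 0.02 + 0.10 + 0.34 = 0.94
D = 1 − ½ × 0.94 = 1 − 0.470 = 0.53000

0.530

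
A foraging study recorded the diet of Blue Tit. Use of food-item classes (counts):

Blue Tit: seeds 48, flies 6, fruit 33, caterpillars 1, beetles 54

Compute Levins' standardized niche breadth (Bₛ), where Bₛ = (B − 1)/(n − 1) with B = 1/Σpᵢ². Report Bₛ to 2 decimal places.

0.54

Proportions for Blue Tit (n=142): 48/142=0.3380, 6/142=0.0423, 33/142=0.2324, 1/142=0.0070, 54/142=0.3803
Σpᵢ² = 0.3380² + 0.0423² + 0.2324² + 0.0070² + 0.3803² = 0.114244 + 0.001789 + 0.054010 + 0.000049 + 0.144628 = 0.314720
B = 1 / 0.314720 = 3.1774
Bₛ = (B − 1)/(n − 1) = (3.1774 − 1)/(5 − 1) = 2.1774/4 = 0.5444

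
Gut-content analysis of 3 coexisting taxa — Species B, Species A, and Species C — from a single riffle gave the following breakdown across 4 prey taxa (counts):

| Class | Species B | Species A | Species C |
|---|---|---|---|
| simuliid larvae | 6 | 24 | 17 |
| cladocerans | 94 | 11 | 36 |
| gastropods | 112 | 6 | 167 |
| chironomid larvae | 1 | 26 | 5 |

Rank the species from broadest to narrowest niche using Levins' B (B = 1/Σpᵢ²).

Species A > Species B > Species C

Proportions for Species B (n=213): 6/213=0.0282, 94/213=0.4413, 112/213=0.5258, 1/213=0.0047
Proportions for Species A (n=67): 24/67=0.3582, 11/67=0.1642, 6/67=0.0896, 26/67=0.3881
Proportions for Species C (n=225): 17/225=0.0756, 36/225=0.1600, 167/225=0.7422, 5/225=0.0222
Σp_Bᵢ² = 0.0282² + 0.4413² + 0.5258² + 0.0047² = 0.000795 + 0.194746 + 0.276466 + 0.000022 = 0.472029
B_B = 1 / 0.472029 = 2.1185
Σp_Aᵢ² = 0.3582² + 0.1642² + 0.0896² + 0.3881² = 0.128307 + 0.026962 + 0.008028 + 0.150622 = 0.313919
B_A = 1 / 0.313919 = 3.1855
Σp_Cᵢ² = 0.0756² + 0.1600² + 0.7422² + 0.0222² = 0.005715 + 0.025600 + 0.550861 + 0.000493 = 0.582669
B_C = 1 / 0.582669 = 1.7162
Ranking by B (broadest → narrowest): Species A (3.19) > Species B (2.12) > Species C (1.72)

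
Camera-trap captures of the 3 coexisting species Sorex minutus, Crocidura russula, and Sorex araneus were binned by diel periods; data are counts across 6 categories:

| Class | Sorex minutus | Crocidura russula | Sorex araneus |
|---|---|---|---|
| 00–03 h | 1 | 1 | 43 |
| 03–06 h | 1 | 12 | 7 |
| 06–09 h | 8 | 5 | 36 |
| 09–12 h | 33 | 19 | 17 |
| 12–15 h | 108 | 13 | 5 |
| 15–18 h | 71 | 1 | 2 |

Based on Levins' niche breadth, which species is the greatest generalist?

Proportions for Sorex minutus (n=222): 1/222=0.0045, 1/222=0.0045, 8/222=0.0360, 33/222=0.1486, 108/222=0.4865, 71/222=0.3198
Proportions for Crocidura russula (n=51): 1/51=0.0196, 12/51=0.2353, 5/51=0.0980, 19/51=0.3725, 13/51=0.2549, 1/51=0.0196
Proportions for Sorex araneus (n=110): 43/110=0.3909, 7/110=0.0636, 36/110=0.3273, 17/110=0.1545, 5/110=0.0455, 2/110=0.0182
Σp_minuᵢ² = 0.0045² + 0.0045² + 0.0360² + 0.1486² + 0.4865² + 0.3198² = 0.000020 + 0.000020 + 0.001296 + 0.022082 + 0.236682 + 0.102272 = 0.362372
B_minu = 1 / 0.362372 = 2.7596
Σp_russᵢ² = 0.0196² + 0.2353² + 0.0980² + 0.3725² + 0.2549² + 0.0196² = 0.000384 + 0.055366 + 0.009604 + 0.138756 + 0.064974 + 0.000384 = 0.269468
B_russ = 1 / 0.269468 = 3.7110
Σp_aranᵢ² = 0.3909² + 0.0636² + 0.3273² + 0.1545² + 0.0455² + 0.0182² = 0.152803 + 0.004045 + 0.107125 + 0.023870 + 0.002070 + 0.000331 = 0.290244
B_aran = 1 / 0.290244 = 3.4454
Highest B → broadest niche (most generalist): Crocidura russula (B = 3.71).

Crocidura russula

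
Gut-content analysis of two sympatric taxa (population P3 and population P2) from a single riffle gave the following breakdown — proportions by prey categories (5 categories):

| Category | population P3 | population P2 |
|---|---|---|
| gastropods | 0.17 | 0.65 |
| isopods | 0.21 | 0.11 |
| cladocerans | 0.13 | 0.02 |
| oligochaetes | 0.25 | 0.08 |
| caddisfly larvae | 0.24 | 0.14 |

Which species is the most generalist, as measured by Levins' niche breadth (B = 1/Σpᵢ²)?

Σp_P3ᵢ² = 0.17² + 0.21² + 0.13² + 0.25² + 0.24² = 0.0289 + 0.0441 + 0.0169 + 0.0625 + 0.0576 = 0.2100
B_P3 = 1 / 0.2100 = 4.7619
Σp_P2ᵢ² = 0.65² + 0.11² + 0.02² + 0.08² + 0.14² = 0.4225 + 0.0121 + 0.0004 + 0.0064 + 0.0196 = 0.4610
B_P2 = 1 / 0.4610 = 2.1692
Highest B → broadest niche (most generalist): population P3 (B = 4.76).

population P3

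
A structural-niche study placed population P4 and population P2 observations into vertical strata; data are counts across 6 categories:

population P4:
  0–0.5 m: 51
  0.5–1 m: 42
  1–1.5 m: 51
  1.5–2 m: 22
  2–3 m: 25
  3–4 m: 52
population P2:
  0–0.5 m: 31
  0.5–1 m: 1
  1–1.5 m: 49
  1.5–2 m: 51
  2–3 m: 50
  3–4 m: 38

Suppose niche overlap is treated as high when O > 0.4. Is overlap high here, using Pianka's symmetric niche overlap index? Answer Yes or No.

Proportions for population P4 (n=243): 51/243=0.2099, 42/243=0.1728, 51/243=0.2099, 22/243=0.0905, 25/243=0.1029, 52/243=0.2140
Proportions for population P2 (n=220): 31/220=0.1409, 1/220=0.0045, 49/220=0.2227, 51/220=0.2318, 50/220=0.2273, 38/220=0.1727
Σ p₁ᵢp₂ᵢ = 0.029575 + 0.000778 + 0.046745 + 0.020978 + 0.023389 + 0.036958 = 0.158423
Σp_1ᵢ² = 0.2099² + 0.1728² + 0.2099² + 0.0905² + 0.1029² + 0.2140² = 0.044058 + 0.029860 + 0.044058 + 0.008190 + 0.010588 + 0.045796 = 0.182550
Σp_2ᵢ² = 0.1409² + 0.0045² + 0.2227² + 0.2318² + 0.2273² + 0.1727² = 0.019853 + 0.000020 + 0.049595 + 0.053731 + 0.051665 + 0.029825 = 0.204689
O = 0.158423 / √(0.182550 × 0.204689) = 0.158423 / 0.1933028 = 0.8196
O = 0.8196 > 0.4 → Yes.

Yes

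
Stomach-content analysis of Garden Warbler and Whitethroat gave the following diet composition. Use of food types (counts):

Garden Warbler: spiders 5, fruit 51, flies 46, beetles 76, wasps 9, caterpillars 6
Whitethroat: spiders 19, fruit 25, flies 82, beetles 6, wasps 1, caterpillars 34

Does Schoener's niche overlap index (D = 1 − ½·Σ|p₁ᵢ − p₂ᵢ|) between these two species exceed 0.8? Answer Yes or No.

No

Proportions for Garden Warbler (n=193): 5/193=0.0259, 51/193=0.2642, 46/193=0.2383, 76/193=0.3938, 9/193=0.0466, 6/193=0.0311
Proportions for Whitethroat (n=167): 19/167=0.1138, 25/167=0.1497, 82/167=0.4910, 6/167=0.0359, 1/167=0.0060, 34/167=0.2036
Σ|p₁ᵢ − p₂ᵢ| = 0.0879 + 0.1145 + 0.2527 + 0.3579 + 0.0406 + 0.1725 = 1.0261
D = 1 − ½ × 1.0261 = 1 − 0.51305 = 0.48695
D = 0.48695 < 0.8 → No.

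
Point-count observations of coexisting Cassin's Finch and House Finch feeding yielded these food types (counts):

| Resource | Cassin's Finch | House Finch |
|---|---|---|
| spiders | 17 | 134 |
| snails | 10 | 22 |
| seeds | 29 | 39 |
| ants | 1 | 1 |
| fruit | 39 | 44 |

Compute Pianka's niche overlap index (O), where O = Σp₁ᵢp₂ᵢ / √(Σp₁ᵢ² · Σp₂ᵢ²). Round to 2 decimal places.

Proportions for Cassin's Finch (n=96): 17/96=0.1771, 10/96=0.1042, 29/96=0.3021, 1/96=0.0104, 39/96=0.4063
Proportions for House Finch (n=240): 134/240=0.5583, 22/240=0.0917, 39/240=0.1625, 1/240=0.0042, 44/240=0.1833
Σ p₁ᵢp₂ᵢ = 0.098875 + 0.009555 + 0.049091 + 0.000044 + 0.074475 = 0.232040
Σp_1ᵢ² = 0.1771² + 0.1042² + 0.3021² + 0.0104² + 0.4063² = 0.031364 + 0.010858 + 0.091264 + 0.000108 + 0.165080 = 0.298674
Σp_2ᵢ² = 0.5583² + 0.0917² + 0.1625² + 0.0042² + 0.1833² = 0.311699 + 0.008409 + 0.026406 + 0.000018 + 0.033599 = 0.380131
O = 0.232040 / √(0.298674 × 0.380131) = 0.232040 / 0.3369499 = 0.6886

0.69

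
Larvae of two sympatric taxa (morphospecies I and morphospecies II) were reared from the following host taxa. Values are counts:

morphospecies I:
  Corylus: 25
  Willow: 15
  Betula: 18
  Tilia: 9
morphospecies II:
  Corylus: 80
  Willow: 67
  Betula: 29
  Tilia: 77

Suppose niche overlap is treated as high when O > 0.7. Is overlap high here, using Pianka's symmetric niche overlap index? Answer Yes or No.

Proportions for morphospecies I (n=67): 25/67=0.3731, 15/67=0.2239, 18/67=0.2687, 9/67=0.1343
Proportions for morphospecies II (n=253): 80/253=0.3162, 67/253=0.2648, 29/253=0.1146, 77/253=0.3043
Σ p₁ᵢp₂ᵢ = 0.117974 + 0.059289 + 0.030793 + 0.040867 = 0.248923
Σp_1ᵢ² = 0.3731² + 0.2239² + 0.2687² + 0.1343² = 0.139204 + 0.050131 + 0.072200 + 0.018036 = 0.279571
Σp_2ᵢ² = 0.3162² + 0.2648² + 0.1146² + 0.3043² = 0.099982 + 0.070119 + 0.013133 + 0.092598 = 0.275832
O = 0.248923 / √(0.279571 × 0.275832) = 0.248923 / 0.2776952 = 0.8964
O = 0.8964 > 0.7 → Yes.

Yes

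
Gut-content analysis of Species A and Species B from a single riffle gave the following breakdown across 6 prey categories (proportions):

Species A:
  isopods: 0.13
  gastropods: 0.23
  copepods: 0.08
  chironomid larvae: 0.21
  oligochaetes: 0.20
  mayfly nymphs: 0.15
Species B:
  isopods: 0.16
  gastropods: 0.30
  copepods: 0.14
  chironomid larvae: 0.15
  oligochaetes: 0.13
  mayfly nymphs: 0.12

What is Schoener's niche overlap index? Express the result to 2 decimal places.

Σ|p₁ᵢ − p₂ᵢ| = 0.03 + 0.07 + 0.06 + 0.06 + 0.07 + 0.03 = 0.32
D = 1 − ½ × 0.32 = 1 − 0.160 = 0.8400

0.84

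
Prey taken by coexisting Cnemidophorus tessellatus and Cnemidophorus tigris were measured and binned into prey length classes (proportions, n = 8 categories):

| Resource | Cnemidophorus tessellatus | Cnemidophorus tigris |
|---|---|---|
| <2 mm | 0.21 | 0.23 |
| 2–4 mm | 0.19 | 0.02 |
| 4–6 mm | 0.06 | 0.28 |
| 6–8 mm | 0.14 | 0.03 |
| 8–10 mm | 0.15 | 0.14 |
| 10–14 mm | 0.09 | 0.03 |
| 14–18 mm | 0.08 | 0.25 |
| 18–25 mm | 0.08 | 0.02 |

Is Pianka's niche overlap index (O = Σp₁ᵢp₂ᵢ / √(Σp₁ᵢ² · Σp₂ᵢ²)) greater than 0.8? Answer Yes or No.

No

Σ p₁ᵢp₂ᵢ = 0.0483 + 0.0038 + 0.0168 + 0.0042 + 0.0210 + 0.0027 + 0.0200 + 0.0016 = 0.1184
Σp_1ᵢ² = 0.21² + 0.19² + 0.06² + 0.14² + 0.15² + 0.09² + 0.08² + 0.08² = 0.0441 + 0.0361 + 0.0036 + 0.0196 + 0.0225 + 0.0081 + 0.0064 + 0.0064 = 0.1468
Σp_2ᵢ² = 0.23² + 0.02² + 0.28² + 0.03² + 0.14² + 0.03² + 0.25² + 0.02² = 0.0529 + 0.0004 + 0.0784 + 0.0009 + 0.0196 + 0.0009 + 0.0625 + 0.0004 = 0.2160
O = 0.1184 / √(0.1468 × 0.2160) = 0.1184 / 0.17807 = 0.6649
O = 0.6649 < 0.8 → No.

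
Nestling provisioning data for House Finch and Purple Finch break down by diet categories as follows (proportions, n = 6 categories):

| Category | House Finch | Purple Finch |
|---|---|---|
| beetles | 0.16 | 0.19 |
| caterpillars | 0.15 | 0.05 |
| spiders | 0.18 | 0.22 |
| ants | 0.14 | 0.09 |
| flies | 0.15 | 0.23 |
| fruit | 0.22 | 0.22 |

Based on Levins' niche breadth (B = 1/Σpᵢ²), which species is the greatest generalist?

Σp_Housᵢ² = 0.16² + 0.15² + 0.18² + 0.14² + 0.15² + 0.22² = 0.0256 + 0.0225 + 0.0324 + 0.0196 + 0.0225 + 0.0484 = 0.1710
B_Hous = 1 / 0.1710 = 5.8480
Σp_Purpᵢ² = 0.19² + 0.05² + 0.22² + 0.09² + 0.23² + 0.22² = 0.0361 + 0.0025 + 0.0484 + 0.0081 + 0.0529 + 0.0484 = 0.1964
B_Purp = 1 / 0.1964 = 5.0916
Highest B → broadest niche (most generalist): House Finch (B = 5.85).

House Finch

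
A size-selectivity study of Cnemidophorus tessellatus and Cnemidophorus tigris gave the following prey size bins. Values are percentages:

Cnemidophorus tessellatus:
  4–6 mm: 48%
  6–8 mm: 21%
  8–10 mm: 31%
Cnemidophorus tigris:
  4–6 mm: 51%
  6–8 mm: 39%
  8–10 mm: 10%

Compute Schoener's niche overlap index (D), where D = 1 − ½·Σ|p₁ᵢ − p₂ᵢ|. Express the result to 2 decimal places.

0.79

Convert percentages to proportions (divide by 100).
Σ|p₁ᵢ − p₂ᵢ| = 0.03 + 0.18 + 0.21 = 0.42
D = 1 − ½ × 0.42 = 1 − 0.210 = 0.7900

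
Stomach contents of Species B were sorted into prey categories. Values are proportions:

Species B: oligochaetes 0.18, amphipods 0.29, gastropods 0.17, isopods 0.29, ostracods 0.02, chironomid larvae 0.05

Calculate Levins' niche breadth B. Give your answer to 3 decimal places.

4.303

Σpᵢ² = 0.18² + 0.29² + 0.17² + 0.29² + 0.02² + 0.05² = 0.0324 + 0.0841 + 0.0289 + 0.0841 + 0.0004 + 0.0025 = 0.2324
B = 1 / 0.2324 = 4.30293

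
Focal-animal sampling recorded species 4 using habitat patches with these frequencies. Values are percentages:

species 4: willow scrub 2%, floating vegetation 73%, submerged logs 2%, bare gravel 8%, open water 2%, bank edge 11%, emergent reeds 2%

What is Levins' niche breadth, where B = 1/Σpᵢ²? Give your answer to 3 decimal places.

Convert percentages to proportions (divide by 100).
Σpᵢ² = 0.02² + 0.73² + 0.02² + 0.08² + 0.02² + 0.11² + 0.02² = 0.0004 + 0.5329 + 0.0004 + 0.0064 + 0.0004 + 0.0121 + 0.0004 = 0.5530
B = 1 / 0.5530 = 1.80832

1.808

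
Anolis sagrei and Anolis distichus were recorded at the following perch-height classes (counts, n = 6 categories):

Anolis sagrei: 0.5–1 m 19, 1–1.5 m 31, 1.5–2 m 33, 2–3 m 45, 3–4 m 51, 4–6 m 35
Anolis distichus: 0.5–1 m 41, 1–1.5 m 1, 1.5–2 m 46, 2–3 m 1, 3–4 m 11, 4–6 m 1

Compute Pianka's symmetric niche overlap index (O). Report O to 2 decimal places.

0.52

Proportions for Anolis sagrei (n=214): 19/214=0.0888, 31/214=0.1449, 33/214=0.1542, 45/214=0.2103, 51/214=0.2383, 35/214=0.1636
Proportions for Anolis distichus (n=101): 41/101=0.4059, 1/101=0.0099, 46/101=0.4554, 1/101=0.0099, 11/101=0.1089, 1/101=0.0099
Σ p₁ᵢp₂ᵢ = 0.036044 + 0.001435 + 0.070223 + 0.002082 + 0.025951 + 0.001620 = 0.137355
Σp_1ᵢ² = 0.0888² + 0.1449² + 0.1542² + 0.2103² + 0.2383² + 0.1636² = 0.007885 + 0.020996 + 0.023778 + 0.044226 + 0.056787 + 0.026765 = 0.180437
Σp_2ᵢ² = 0.4059² + 0.0099² + 0.4554² + 0.0099² + 0.1089² + 0.0099² = 0.164755 + 0.000098 + 0.207389 + 0.000098 + 0.011859 + 0.000098 = 0.384297
O = 0.137355 / √(0.180437 × 0.384297) = 0.137355 / 0.2633275 = 0.5216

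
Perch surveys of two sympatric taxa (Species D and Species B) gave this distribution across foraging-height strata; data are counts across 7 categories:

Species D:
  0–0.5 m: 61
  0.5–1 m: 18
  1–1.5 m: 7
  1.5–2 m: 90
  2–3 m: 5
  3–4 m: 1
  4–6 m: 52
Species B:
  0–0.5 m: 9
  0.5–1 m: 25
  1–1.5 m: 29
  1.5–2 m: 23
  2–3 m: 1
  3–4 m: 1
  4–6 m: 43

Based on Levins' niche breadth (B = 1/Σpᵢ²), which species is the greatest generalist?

Species B

Proportions for Species D (n=234): 61/234=0.2607, 18/234=0.0769, 7/234=0.0299, 90/234=0.3846, 5/234=0.0214, 1/234=0.0043, 52/234=0.2222
Proportions for Species B (n=131): 9/131=0.0687, 25/131=0.1908, 29/131=0.2214, 23/131=0.1756, 1/131=0.0076, 1/131=0.0076, 43/131=0.3282
Σp_Dᵢ² = 0.2607² + 0.0769² + 0.0299² + 0.3846² + 0.0214² + 0.0043² + 0.2222² = 0.067964 + 0.005914 + 0.000894 + 0.147917 + 0.000458 + 0.000018 + 0.049373 = 0.272538
B_D = 1 / 0.272538 = 3.6692
Σp_Bᵢ² = 0.0687² + 0.1908² + 0.2214² + 0.1756² + 0.0076² + 0.0076² + 0.3282² = 0.004720 + 0.036405 + 0.049018 + 0.030835 + 0.000058 + 0.000058 + 0.107715 = 0.228809
B_B = 1 / 0.228809 = 4.3705
Highest B → broadest niche (most generalist): Species B (B = 4.37).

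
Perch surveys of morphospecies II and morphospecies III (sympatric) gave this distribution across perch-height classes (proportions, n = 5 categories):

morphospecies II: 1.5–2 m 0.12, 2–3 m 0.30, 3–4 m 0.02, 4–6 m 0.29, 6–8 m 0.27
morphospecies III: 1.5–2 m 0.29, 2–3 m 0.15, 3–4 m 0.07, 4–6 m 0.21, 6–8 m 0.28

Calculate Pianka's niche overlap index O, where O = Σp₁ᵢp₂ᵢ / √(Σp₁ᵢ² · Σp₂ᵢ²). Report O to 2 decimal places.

Σ p₁ᵢp₂ᵢ = 0.0348 + 0.0450 + 0.0014 + 0.0609 + 0.0756 = 0.2177
Σp_1ᵢ² = 0.12² + 0.30² + 0.02² + 0.29² + 0.27² = 0.0144 + 0.0900 + 0.0004 + 0.0841 + 0.0729 = 0.2618
Σp_2ᵢ² = 0.29² + 0.15² + 0.07² + 0.21² + 0.28² = 0.0841 + 0.0225 + 0.0049 + 0.0441 + 0.0784 = 0.2340
O = 0.2177 / √(0.2618 × 0.2340) = 0.2177 / 0.24751 = 0.8796

0.88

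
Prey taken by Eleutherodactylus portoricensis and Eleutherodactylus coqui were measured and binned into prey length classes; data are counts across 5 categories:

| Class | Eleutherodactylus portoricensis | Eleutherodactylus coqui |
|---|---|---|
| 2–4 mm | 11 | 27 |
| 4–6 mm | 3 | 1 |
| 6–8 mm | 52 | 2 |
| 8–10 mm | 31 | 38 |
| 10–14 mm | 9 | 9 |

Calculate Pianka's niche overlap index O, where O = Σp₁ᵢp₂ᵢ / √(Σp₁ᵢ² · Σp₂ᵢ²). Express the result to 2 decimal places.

Proportions for Eleutherodactylus portoricensis (n=106): 11/106=0.1038, 3/106=0.0283, 52/106=0.4906, 31/106=0.2925, 9/106=0.0849
Proportions for Eleutherodactylus coqui (n=77): 27/77=0.3506, 1/77=0.0130, 2/77=0.0260, 38/77=0.4935, 9/77=0.1169
Σ p₁ᵢp₂ᵢ = 0.036392 + 0.000368 + 0.012756 + 0.144349 + 0.009925 = 0.203790
Σp_1ᵢ² = 0.1038² + 0.0283² + 0.4906² + 0.2925² + 0.0849² = 0.010774 + 0.000801 + 0.240688 + 0.085556 + 0.007208 = 0.345027
Σp_2ᵢ² = 0.3506² + 0.0130² + 0.0260² + 0.4935² + 0.1169² = 0.122920 + 0.000169 + 0.000676 + 0.243542 + 0.013666 = 0.380973
O = 0.203790 / √(0.345027 × 0.380973) = 0.203790 / 0.3625548 = 0.5621

0.56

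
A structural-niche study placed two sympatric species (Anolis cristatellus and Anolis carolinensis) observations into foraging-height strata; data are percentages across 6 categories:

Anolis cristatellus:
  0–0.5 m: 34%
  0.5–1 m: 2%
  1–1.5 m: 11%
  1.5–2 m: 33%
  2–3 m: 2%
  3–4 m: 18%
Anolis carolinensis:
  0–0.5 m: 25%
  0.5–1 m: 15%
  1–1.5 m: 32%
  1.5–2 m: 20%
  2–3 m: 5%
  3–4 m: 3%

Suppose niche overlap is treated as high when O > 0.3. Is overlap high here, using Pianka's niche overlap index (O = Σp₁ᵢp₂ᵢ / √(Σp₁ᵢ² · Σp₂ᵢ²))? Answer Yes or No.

Convert percentages to proportions (divide by 100).
Σ p₁ᵢp₂ᵢ = 0.0850 + 0.0030 + 0.0352 + 0.0660 + 0.0010 + 0.0054 = 0.1956
Σp_1ᵢ² = 0.34² + 0.02² + 0.11² + 0.33² + 0.02² + 0.18² = 0.1156 + 0.0004 + 0.0121 + 0.1089 + 0.0004 + 0.0324 = 0.2698
Σp_2ᵢ² = 0.25² + 0.15² + 0.32² + 0.20² + 0.05² + 0.03² = 0.0625 + 0.0225 + 0.1024 + 0.0400 + 0.0025 + 0.0009 = 0.2308
O = 0.1956 / √(0.2698 × 0.2308) = 0.1956 / 0.24954 = 0.7838
O = 0.7838 > 0.3 → Yes.

Yes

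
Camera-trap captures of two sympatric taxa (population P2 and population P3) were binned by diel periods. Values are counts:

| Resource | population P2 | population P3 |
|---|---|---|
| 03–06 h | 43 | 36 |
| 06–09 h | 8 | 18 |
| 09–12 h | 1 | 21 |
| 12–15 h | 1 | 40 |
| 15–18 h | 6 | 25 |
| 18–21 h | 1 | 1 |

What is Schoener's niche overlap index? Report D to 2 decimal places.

0.52

Proportions for population P2 (n=60): 43/60=0.7167, 8/60=0.1333, 1/60=0.0167, 1/60=0.0167, 6/60=0.1000, 1/60=0.0167
Proportions for population P3 (n=141): 36/141=0.2553, 18/141=0.1277, 21/141=0.1489, 40/141=0.2837, 25/141=0.1773, 1/141=0.0071
Σ|p₁ᵢ − p₂ᵢ| = 0.4614 + 0.0056 + 0.1322 + 0.2670 + 0.0773 + 0.0096 = 0.9531
D = 1 − ½ × 0.9531 = 1 − 0.47655 = 0.52345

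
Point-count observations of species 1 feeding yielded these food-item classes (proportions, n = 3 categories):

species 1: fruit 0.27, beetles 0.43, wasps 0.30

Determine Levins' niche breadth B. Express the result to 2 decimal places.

Σpᵢ² = 0.27² + 0.43² + 0.30² = 0.0729 + 0.1849 + 0.0900 = 0.3478
B = 1 / 0.3478 = 2.8752

2.88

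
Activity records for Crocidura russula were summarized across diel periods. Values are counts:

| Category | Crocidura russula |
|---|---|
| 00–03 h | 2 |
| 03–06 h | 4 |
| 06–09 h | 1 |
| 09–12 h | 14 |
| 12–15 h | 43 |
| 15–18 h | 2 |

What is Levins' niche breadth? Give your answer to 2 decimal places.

2.10

Proportions for Crocidura russula (n=66): 2/66=0.0303, 4/66=0.0606, 1/66=0.0152, 14/66=0.2121, 43/66=0.6515, 2/66=0.0303
Σpᵢ² = 0.0303² + 0.0606² + 0.0152² + 0.2121² + 0.6515² + 0.0303² = 0.000918 + 0.003672 + 0.000231 + 0.044986 + 0.424452 + 0.000918 = 0.475177
B = 1 / 0.475177 = 2.1045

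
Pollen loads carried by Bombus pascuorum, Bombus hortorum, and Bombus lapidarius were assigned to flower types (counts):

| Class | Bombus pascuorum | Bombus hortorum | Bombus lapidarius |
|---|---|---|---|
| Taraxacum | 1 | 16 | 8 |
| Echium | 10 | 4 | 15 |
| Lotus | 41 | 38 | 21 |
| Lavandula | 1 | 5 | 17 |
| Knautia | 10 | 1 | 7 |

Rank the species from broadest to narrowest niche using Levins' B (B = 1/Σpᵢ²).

Proportions for Bombus pascuorum (n=63): 1/63=0.0159, 10/63=0.1587, 41/63=0.6508, 1/63=0.0159, 10/63=0.1587
Proportions for Bombus hortorum (n=64): 16/64=0.2500, 4/64=0.0625, 38/64=0.5938, 5/64=0.0781, 1/64=0.0156
Proportions for Bombus lapidarius (n=68): 8/68=0.1176, 15/68=0.2206, 21/68=0.3088, 17/68=0.2500, 7/68=0.1029
Σp_pascᵢ² = 0.0159² + 0.1587² + 0.6508² + 0.0159² + 0.1587² = 0.000253 + 0.025186 + 0.423541 + 0.000253 + 0.025186 = 0.474419
B_pasc = 1 / 0.474419 = 2.1078
Σp_hortᵢ² = 0.2500² + 0.0625² + 0.5938² + 0.0781² + 0.0156² = 0.062500 + 0.003906 + 0.352598 + 0.006100 + 0.000243 = 0.425347
B_hort = 1 / 0.425347 = 2.3510
Σp_lapiᵢ² = 0.1176² + 0.2206² + 0.3088² + 0.2500² + 0.1029² = 0.013830 + 0.048664 + 0.095357 + 0.062500 + 0.010588 = 0.230939
B_lapi = 1 / 0.230939 = 4.3301
Ranking by B (broadest → narrowest): Bombus lapidarius (4.33) > Bombus hortorum (2.35) > Bombus pascuorum (2.11)

Bombus lapidarius > Bombus hortorum > Bombus pascuorum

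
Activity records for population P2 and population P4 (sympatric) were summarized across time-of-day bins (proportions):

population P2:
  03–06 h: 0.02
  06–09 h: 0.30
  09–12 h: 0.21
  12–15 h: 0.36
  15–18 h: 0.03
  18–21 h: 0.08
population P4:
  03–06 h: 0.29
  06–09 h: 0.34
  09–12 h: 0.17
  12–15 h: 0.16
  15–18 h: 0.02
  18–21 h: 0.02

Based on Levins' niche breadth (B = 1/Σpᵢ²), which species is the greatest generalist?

Σp_P2ᵢ² = 0.02² + 0.30² + 0.21² + 0.36² + 0.03² + 0.08² = 0.0004 + 0.0900 + 0.0441 + 0.1296 + 0.0009 + 0.0064 = 0.2714
B_P2 = 1 / 0.2714 = 3.6846
Σp_P4ᵢ² = 0.29² + 0.34² + 0.17² + 0.16² + 0.02² + 0.02² = 0.0841 + 0.1156 + 0.0289 + 0.0256 + 0.0004 + 0.0004 = 0.2550
B_P4 = 1 / 0.2550 = 3.9216
Highest B → broadest niche (most generalist): population P4 (B = 3.92).

population P4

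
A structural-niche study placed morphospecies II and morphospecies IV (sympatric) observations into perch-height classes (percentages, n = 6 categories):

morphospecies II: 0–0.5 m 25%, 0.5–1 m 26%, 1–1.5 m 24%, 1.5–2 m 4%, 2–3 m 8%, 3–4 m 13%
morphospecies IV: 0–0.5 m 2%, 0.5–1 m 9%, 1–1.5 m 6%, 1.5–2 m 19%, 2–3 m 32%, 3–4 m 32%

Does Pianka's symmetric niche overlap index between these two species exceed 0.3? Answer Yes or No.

Yes

Convert percentages to proportions (divide by 100).
Σ p₁ᵢp₂ᵢ = 0.0050 + 0.0234 + 0.0144 + 0.0076 + 0.0256 + 0.0416 = 0.1176
Σp_1ᵢ² = 0.25² + 0.26² + 0.24² + 0.04² + 0.08² + 0.13² = 0.0625 + 0.0676 + 0.0576 + 0.0016 + 0.0064 + 0.0169 = 0.2126
Σp_2ᵢ² = 0.02² + 0.09² + 0.06² + 0.19² + 0.32² + 0.32² = 0.0004 + 0.0081 + 0.0036 + 0.0361 + 0.1024 + 0.1024 = 0.2530
O = 0.1176 / √(0.2126 × 0.2530) = 0.1176 / 0.23192 = 0.5071
O = 0.5071 > 0.3 → Yes.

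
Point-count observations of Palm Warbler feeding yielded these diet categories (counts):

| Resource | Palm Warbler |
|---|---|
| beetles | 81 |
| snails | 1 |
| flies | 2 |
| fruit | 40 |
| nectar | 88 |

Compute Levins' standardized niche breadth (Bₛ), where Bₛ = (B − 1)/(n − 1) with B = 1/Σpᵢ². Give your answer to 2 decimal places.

0.46

Proportions for Palm Warbler (n=212): 81/212=0.3821, 1/212=0.0047, 2/212=0.0094, 40/212=0.1887, 88/212=0.4151
Σpᵢ² = 0.3821² + 0.0047² + 0.0094² + 0.1887² + 0.4151² = 0.146000 + 0.000022 + 0.000088 + 0.035608 + 0.172308 = 0.354026
B = 1 / 0.354026 = 2.8247
Bₛ = (B − 1)/(n − 1) = (2.8247 − 1)/(5 − 1) = 1.8247/4 = 0.4562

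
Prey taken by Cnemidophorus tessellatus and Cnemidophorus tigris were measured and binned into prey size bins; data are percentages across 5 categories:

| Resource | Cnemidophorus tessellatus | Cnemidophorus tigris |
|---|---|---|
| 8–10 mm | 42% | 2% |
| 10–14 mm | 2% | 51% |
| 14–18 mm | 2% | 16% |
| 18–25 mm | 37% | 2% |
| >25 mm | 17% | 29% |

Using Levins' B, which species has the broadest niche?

Cnemidophorus tessellatus

Convert percentages to proportions (divide by 100).
Σp_tessᵢ² = 0.42² + 0.02² + 0.02² + 0.37² + 0.17² = 0.1764 + 0.0004 + 0.0004 + 0.1369 + 0.0289 = 0.3430
B_tess = 1 / 0.3430 = 2.9155
Σp_tigrᵢ² = 0.02² + 0.51² + 0.16² + 0.02² + 0.29² = 0.0004 + 0.2601 + 0.0256 + 0.0004 + 0.0841 = 0.3706
B_tigr = 1 / 0.3706 = 2.6983
Highest B → broadest niche (most generalist): Cnemidophorus tessellatus (B = 2.92).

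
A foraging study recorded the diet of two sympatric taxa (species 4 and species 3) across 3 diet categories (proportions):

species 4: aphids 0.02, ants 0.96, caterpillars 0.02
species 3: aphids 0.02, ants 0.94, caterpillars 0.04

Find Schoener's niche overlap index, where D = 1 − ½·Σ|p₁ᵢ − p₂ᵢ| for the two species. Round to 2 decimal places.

0.98

Σ|p₁ᵢ − p₂ᵢ| = 0.00 + 0.02 + 0.02 = 0.04
D = 1 − ½ × 0.04 = 1 − 0.020 = 0.9800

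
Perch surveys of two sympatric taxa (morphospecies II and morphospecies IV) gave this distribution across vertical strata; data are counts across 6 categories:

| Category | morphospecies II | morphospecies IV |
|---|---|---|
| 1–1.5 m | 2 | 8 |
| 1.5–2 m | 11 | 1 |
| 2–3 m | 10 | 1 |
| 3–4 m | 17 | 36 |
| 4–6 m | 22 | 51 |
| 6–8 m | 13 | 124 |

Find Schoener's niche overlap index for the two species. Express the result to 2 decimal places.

0.60

Proportions for morphospecies II (n=75): 2/75=0.0267, 11/75=0.1467, 10/75=0.1333, 17/75=0.2267, 22/75=0.2933, 13/75=0.1733
Proportions for morphospecies IV (n=221): 8/221=0.0362, 1/221=0.0045, 1/221=0.0045, 36/221=0.1629, 51/221=0.2308, 124/221=0.5611
Σ|p₁ᵢ − p₂ᵢ| = 0.0095 + 0.1422 + 0.1288 + 0.0638 + 0.0625 + 0.3878 = 0.7946
D = 1 − ½ × 0.7946 = 1 − 0.39730 = 0.60270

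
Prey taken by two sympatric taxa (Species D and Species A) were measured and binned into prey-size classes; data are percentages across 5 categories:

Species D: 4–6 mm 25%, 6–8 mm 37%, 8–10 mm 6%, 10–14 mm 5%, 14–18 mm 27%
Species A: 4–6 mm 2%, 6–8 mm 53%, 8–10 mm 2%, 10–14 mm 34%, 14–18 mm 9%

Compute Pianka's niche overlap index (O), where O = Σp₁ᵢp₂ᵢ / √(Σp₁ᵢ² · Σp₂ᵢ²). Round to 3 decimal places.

0.725

Convert percentages to proportions (divide by 100).
Σ p₁ᵢp₂ᵢ = 0.0050 + 0.1961 + 0.0012 + 0.0170 + 0.0243 = 0.2436
Σp_1ᵢ² = 0.25² + 0.37² + 0.06² + 0.05² + 0.27² = 0.0625 + 0.1369 + 0.0036 + 0.0025 + 0.0729 = 0.2784
Σp_2ᵢ² = 0.02² + 0.53² + 0.02² + 0.34² + 0.09² = 0.0004 + 0.2809 + 0.0004 + 0.1156 + 0.0081 = 0.4054
O = 0.2436 / √(0.2784 × 0.4054) = 0.2436 / 0.335951 = 0.72511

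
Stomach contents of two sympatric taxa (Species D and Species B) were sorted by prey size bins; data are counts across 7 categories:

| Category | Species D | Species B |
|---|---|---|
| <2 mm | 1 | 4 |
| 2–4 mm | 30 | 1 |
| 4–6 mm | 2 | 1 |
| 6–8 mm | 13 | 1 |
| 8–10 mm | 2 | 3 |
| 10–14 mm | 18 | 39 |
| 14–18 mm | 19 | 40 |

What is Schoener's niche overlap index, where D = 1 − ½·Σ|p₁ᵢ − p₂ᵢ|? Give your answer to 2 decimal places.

Proportions for Species D (n=85): 1/85=0.0118, 30/85=0.3529, 2/85=0.0235, 13/85=0.1529, 2/85=0.0235, 18/85=0.2118, 19/85=0.2235
Proportions for Species B (n=89): 4/89=0.0449, 1/89=0.0112, 1/89=0.0112, 1/89=0.0112, 3/89=0.0337, 39/89=0.4382, 40/89=0.4494
Σ|p₁ᵢ − p₂ᵢ| = 0.0331 + 0.3417 + 0.0123 + 0.1417 + 0.0102 + 0.2264 + 0.2259 = 0.9913
D = 1 − ½ × 0.9913 = 1 − 0.49565 = 0.50435

0.50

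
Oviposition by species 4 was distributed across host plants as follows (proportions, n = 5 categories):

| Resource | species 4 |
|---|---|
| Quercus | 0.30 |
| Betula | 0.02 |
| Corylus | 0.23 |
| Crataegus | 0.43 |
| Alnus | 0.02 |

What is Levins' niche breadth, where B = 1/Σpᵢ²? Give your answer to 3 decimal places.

3.043

Σpᵢ² = 0.30² + 0.02² + 0.23² + 0.43² + 0.02² = 0.0900 + 0.0004 + 0.0529 + 0.1849 + 0.0004 = 0.3286
B = 1 / 0.3286 = 3.04321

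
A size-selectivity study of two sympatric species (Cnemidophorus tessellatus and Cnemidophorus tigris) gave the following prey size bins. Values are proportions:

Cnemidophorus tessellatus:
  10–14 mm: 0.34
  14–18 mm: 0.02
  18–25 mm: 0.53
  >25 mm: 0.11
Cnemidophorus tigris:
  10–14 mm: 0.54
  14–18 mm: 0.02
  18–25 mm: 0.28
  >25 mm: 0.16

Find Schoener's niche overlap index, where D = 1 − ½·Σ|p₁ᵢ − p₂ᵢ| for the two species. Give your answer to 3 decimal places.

0.750

Σ|p₁ᵢ − p₂ᵢ| = 0.20 + 0.00 + 0.25 + 0.05 = 0.50
D = 1 − ½ × 0.50 = 1 − 0.250 = 0.75000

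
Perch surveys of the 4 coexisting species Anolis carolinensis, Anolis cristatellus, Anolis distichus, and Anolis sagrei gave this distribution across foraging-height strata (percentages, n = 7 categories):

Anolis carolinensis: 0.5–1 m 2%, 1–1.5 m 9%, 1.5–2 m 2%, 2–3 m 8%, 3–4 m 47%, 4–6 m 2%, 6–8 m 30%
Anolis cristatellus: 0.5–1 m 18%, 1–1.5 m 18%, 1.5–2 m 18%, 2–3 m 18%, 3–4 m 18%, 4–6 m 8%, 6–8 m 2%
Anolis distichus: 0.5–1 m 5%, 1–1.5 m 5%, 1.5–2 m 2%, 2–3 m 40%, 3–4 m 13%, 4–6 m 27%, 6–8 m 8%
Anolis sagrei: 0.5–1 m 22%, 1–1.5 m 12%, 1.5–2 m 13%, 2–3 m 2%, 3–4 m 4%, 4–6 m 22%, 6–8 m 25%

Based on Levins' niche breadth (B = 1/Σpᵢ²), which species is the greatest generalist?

Convert percentages to proportions (divide by 100).
Σp_caroᵢ² = 0.02² + 0.09² + 0.02² + 0.08² + 0.47² + 0.02² + 0.30² = 0.0004 + 0.0081 + 0.0004 + 0.0064 + 0.2209 + 0.0004 + 0.0900 = 0.3266
B_caro = 1 / 0.3266 = 3.0618
Σp_crisᵢ² = 0.18² + 0.18² + 0.18² + 0.18² + 0.18² + 0.08² + 0.02² = 0.0324 + 0.0324 + 0.0324 + 0.0324 + 0.0324 + 0.0064 + 0.0004 = 0.1688
B_cris = 1 / 0.1688 = 5.9242
Σp_distᵢ² = 0.05² + 0.05² + 0.02² + 0.40² + 0.13² + 0.27² + 0.08² = 0.0025 + 0.0025 + 0.0004 + 0.1600 + 0.0169 + 0.0729 + 0.0064 = 0.2616
B_dist = 1 / 0.2616 = 3.8226
Σp_sagrᵢ² = 0.22² + 0.12² + 0.13² + 0.02² + 0.04² + 0.22² + 0.25² = 0.0484 + 0.0144 + 0.0169 + 0.0004 + 0.0016 + 0.0484 + 0.0625 = 0.1926
B_sagr = 1 / 0.1926 = 5.1921
Highest B → broadest niche (most generalist): Anolis cristatellus (B = 5.92).

Anolis cristatellus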